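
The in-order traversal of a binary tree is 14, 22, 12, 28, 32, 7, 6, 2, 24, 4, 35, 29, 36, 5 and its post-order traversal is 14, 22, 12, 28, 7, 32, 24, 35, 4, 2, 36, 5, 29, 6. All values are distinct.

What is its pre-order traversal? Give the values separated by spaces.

The last element of post-order is the root; it splits in-order into left and right subtrees.
Root 6: left subtree has 6 nodes {14, 22, 12, 28, 32, 7}, right has 7 {2, 24, 4, 35, 29, 36, 5}.
  Root 32: left subtree has 4 nodes {14, 22, 12, 28}, right has 1 {7}.
    Root 28: left subtree has 3 nodes {14, 22, 12}, right has 0 { }.
      Root 12: left subtree has 2 nodes {14, 22}, right has 0 { }.
        Root 22: left subtree has 1 node {14}, right has 0 { }.
  Root 29: left subtree has 4 nodes {2, 24, 4, 35}, right has 2 {36, 5}.
    Root 2: left subtree has 0 nodes { }, right has 3 {24, 4, 35}.
      Root 4: left subtree has 1 node {24}, right has 1 {35}.
    Root 5: left subtree has 1 node {36}, right has 0 { }.

6 32 28 12 22 14 7 29 2 4 24 35 5 36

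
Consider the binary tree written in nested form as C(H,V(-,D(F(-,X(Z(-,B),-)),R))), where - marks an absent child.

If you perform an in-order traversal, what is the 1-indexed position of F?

4

In-order visits the left subtree, then the node, then the right subtree.
At C: go left to H.
  H is a leaf — visit H.
Visit C.
At C: go right to V.
  At V: no left child.
  Visit V.
  At V: go right to D.
    At D: go left to F.
      At F: no left child.
      Visit F.
      At F: go right to X.
        At X: go left to Z.
          At Z: no left child.
          Visit Z.
          At Z: go right to B.
            B is a leaf — visit B.
        Visit X.
        At X: no right child.
    Visit D.
    At D: go right to R.
      R is a leaf — visit R.
Full in-order sequence: H, C, V, F, Z, B, X, D, R.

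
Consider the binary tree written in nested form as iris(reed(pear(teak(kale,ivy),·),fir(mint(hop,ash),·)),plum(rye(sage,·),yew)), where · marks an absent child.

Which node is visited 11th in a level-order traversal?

kale

Level-order visits nodes level by level from the root, left to right within each level.
Level 0: iris
Level 1: reed, plum
Level 2: pear, fir, rye, yew
Level 3: teak, mint, sage
Level 4: kale, ivy, hop, ash
Full level-order sequence: iris, reed, plum, pear, fir, rye, yew, teak, mint, sage, kale, ivy, hop, ash.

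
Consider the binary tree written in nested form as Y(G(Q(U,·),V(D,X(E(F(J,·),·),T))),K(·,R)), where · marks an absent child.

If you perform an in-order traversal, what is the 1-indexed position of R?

In-order visits the left subtree, then the node, then the right subtree.
At Y: go left to G.
  At G: go left to Q.
    At Q: go left to U.
      U is a leaf — visit U.
    Visit Q.
    At Q: no right child.
  Visit G.
  At G: go right to V.
    At V: go left to D.
      D is a leaf — visit D.
    Visit V.
    At V: go right to X.
      At X: go left to E.
        At E: go left to F.
          At F: go left to J.
            J is a leaf — visit J.
          Visit F.
          At F: no right child.
        Visit E.
        At E: no right child.
      Visit X.
      At X: go right to T.
        T is a leaf — visit T.
Visit Y.
At Y: go right to K.
  At K: no left child.
  Visit K.
  At K: go right to R.
    R is a leaf — visit R.
Full in-order sequence: U, Q, G, D, V, J, F, E, X, T, Y, K, R.

13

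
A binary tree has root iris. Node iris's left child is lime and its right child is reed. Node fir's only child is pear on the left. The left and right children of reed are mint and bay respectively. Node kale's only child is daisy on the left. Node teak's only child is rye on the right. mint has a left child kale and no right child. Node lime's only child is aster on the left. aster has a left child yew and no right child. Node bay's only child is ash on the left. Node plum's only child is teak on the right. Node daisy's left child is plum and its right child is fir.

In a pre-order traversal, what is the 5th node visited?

Pre-order visits the node, then its left subtree, then its right subtree.
Visit iris.
At iris: go left to lime.
  Visit lime.
  At lime: go left to aster.
    Visit aster.
    At aster: go left to yew.
      yew is a leaf — visit yew.
    At aster: no right child.
  At lime: no right child.
At iris: go right to reed.
  Visit reed.
  At reed: go left to mint.
    Visit mint.
    At mint: go left to kale.
      Visit kale.
      At kale: go left to daisy.
        Visit daisy.
        At daisy: go left to plum.
          Visit plum.
          At plum: no left child.
          At plum: go right to teak.
            Visit teak.
            At teak: no left child.
            At teak: go right to rye.
              rye is a leaf — visit rye.
        At daisy: go right to fir.
          Visit fir.
          At fir: go left to pear.
            pear is a leaf — visit pear.
          At fir: no right child.
      At kale: no right child.
    At mint: no right child.
  At reed: go right to bay.
    Visit bay.
    At bay: go left to ash.
      ash is a leaf — visit ash.
    At bay: no right child.
Full pre-order sequence: iris, lime, aster, yew, reed, mint, kale, daisy, plum, teak, rye, fir, pear, bay, ash.

reed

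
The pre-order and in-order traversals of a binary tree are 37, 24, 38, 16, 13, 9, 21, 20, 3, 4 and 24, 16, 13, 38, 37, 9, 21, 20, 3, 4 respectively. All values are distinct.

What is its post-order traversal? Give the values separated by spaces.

The first element of pre-order is the root; it splits in-order into left and right subtrees.
Root 37: left subtree has 4 nodes {24, 16, 13, 38}, right has 5 {9, 21, 20, 3, 4}.
  Root 24: left subtree has 0 nodes { }, right has 3 {16, 13, 38}.
    Root 38: left subtree has 2 nodes {16, 13}, right has 0 { }.
      Root 16: left subtree has 0 nodes { }, right has 1 {13}.
  Root 9: left subtree has 0 nodes { }, right has 4 {21, 20, 3, 4}.
    Root 21: left subtree has 0 nodes { }, right has 3 {20, 3, 4}.
      Root 20: left subtree has 0 nodes { }, right has 2 {3, 4}.
        Root 3: left subtree has 0 nodes { }, right has 1 {4}.

13 16 38 24 4 3 20 21 9 37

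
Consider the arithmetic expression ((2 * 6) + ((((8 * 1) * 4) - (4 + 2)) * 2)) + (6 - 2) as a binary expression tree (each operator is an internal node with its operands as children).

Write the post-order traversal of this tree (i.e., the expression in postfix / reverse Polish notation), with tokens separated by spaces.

Post-order on an expression tree gives postfix notation: for each operator, emit left operand, right operand, then the operator.

2 6 * 8 1 * 4 * 4 2 + - 2 * + 6 2 - +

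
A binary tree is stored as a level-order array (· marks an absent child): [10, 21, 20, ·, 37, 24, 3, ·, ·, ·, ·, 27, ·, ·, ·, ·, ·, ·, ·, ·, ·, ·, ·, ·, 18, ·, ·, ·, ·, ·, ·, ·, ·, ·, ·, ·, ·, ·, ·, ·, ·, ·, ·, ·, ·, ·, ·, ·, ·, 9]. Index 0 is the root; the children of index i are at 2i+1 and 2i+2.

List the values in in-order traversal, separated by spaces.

In-order visits the left subtree, then the node, then the right subtree.
At 10: go left to 21.
  At 21: no left child.
  Visit 21.
  At 21: go right to 37.
    37 is a leaf — visit 37.
Visit 10.
At 10: go right to 20.
  At 20: go left to 24.
    At 24: go left to 27.
      At 27: no left child.
      Visit 27.
      At 27: go right to 18.
        At 18: go left to 9.
          9 is a leaf — visit 9.
        Visit 18.
        At 18: no right child.
    Visit 24.
    At 24: no right child.
  Visit 20.
  At 20: go right to 3.
    3 is a leaf — visit 3.

21 37 10 27 9 18 24 20 3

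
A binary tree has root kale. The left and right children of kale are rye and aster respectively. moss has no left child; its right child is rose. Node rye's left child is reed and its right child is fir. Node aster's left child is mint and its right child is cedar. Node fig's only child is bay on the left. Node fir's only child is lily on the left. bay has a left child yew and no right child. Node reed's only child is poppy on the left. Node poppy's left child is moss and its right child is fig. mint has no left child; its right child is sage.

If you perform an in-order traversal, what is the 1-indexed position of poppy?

In-order visits the left subtree, then the node, then the right subtree.
At kale: go left to rye.
  At rye: go left to reed.
    At reed: go left to poppy.
      At poppy: go left to moss.
        At moss: no left child.
        Visit moss.
        At moss: go right to rose.
          rose is a leaf — visit rose.
      Visit poppy.
      At poppy: go right to fig.
        At fig: go left to bay.
          At bay: go left to yew.
            yew is a leaf — visit yew.
          Visit bay.
          At bay: no right child.
        Visit fig.
        At fig: no right child.
    Visit reed.
    At reed: no right child.
  Visit rye.
  At rye: go right to fir.
    At fir: go left to lily.
      lily is a leaf — visit lily.
    Visit fir.
    At fir: no right child.
Visit kale.
At kale: go right to aster.
  At aster: go left to mint.
    At mint: no left child.
    Visit mint.
    At mint: go right to sage.
      sage is a leaf — visit sage.
  Visit aster.
  At aster: go right to cedar.
    cedar is a leaf — visit cedar.
Full in-order sequence: moss, rose, poppy, yew, bay, fig, reed, rye, lily, fir, kale, mint, sage, aster, cedar.

3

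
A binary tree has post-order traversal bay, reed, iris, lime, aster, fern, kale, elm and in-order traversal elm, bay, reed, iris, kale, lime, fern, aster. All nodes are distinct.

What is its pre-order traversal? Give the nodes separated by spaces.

The last element of post-order is the root; it splits in-order into left and right subtrees.
Root elm: left subtree has 0 nodes { }, right has 7 {bay, reed, iris, kale, lime, fern, aster}.
  Root kale: left subtree has 3 nodes {bay, reed, iris}, right has 3 {lime, fern, aster}.
    Root iris: left subtree has 2 nodes {bay, reed}, right has 0 { }.
      Root reed: left subtree has 1 node {bay}, right has 0 { }.
    Root fern: left subtree has 1 node {lime}, right has 1 {aster}.

elm kale iris reed bay fern lime aster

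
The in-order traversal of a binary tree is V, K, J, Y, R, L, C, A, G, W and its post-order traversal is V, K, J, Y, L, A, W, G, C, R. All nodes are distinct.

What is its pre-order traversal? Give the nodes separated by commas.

The last element of post-order is the root; it splits in-order into left and right subtrees.
Root R: left subtree has 4 nodes {V, K, J, Y}, right has 5 {L, C, A, G, W}.
  Root Y: left subtree has 3 nodes {V, K, J}, right has 0 { }.
    Root J: left subtree has 2 nodes {V, K}, right has 0 { }.
      Root K: left subtree has 1 node {V}, right has 0 { }.
  Root C: left subtree has 1 node {L}, right has 3 {A, G, W}.
    Root G: left subtree has 1 node {A}, right has 1 {W}.

R, Y, J, K, V, C, L, G, A, W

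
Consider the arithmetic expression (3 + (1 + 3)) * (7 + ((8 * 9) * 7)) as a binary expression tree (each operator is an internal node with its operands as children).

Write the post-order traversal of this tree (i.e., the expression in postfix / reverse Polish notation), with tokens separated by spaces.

3 1 3 + + 7 8 9 * 7 * + *

Post-order on an expression tree gives postfix notation: for each operator, emit left operand, right operand, then the operator.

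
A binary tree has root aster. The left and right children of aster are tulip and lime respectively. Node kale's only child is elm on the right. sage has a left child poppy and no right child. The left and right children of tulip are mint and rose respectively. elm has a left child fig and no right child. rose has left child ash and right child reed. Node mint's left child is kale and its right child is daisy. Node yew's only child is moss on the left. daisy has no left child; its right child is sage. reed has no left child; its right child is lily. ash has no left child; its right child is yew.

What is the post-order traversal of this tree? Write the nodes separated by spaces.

Post-order visits the left subtree, then the right subtree, then the node.
At aster: go left to tulip.
  At tulip: go left to mint.
    At mint: go left to kale.
      At kale: no left child.
      At kale: go right to elm.
        At elm: go left to fig.
          fig is a leaf — visit fig.
        At elm: no right child.
        Visit elm.
      Visit kale.
    At mint: go right to daisy.
      At daisy: no left child.
      At daisy: go right to sage.
        At sage: go left to poppy.
          poppy is a leaf — visit poppy.
        At sage: no right child.
        Visit sage.
      Visit daisy.
    Visit mint.
  At tulip: go right to rose.
    At rose: go left to ash.
      At ash: no left child.
      At ash: go right to yew.
        At yew: go left to moss.
          moss is a leaf — visit moss.
        At yew: no right child.
        Visit yew.
      Visit ash.
    At rose: go right to reed.
      At reed: no left child.
      At reed: go right to lily.
        lily is a leaf — visit lily.
      Visit reed.
    Visit rose.
  Visit tulip.
At aster: go right to lime.
  lime is a leaf — visit lime.
Visit aster.

fig elm kale poppy sage daisy mint moss yew ash lily reed rose tulip lime aster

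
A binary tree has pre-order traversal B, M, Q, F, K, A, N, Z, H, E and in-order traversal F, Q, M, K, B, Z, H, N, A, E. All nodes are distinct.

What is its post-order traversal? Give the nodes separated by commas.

The first element of pre-order is the root; it splits in-order into left and right subtrees.
Root B: left subtree has 4 nodes {F, Q, M, K}, right has 5 {Z, H, N, A, E}.
  Root M: left subtree has 2 nodes {F, Q}, right has 1 {K}.
    Root Q: left subtree has 1 node {F}, right has 0 { }.
  Root A: left subtree has 3 nodes {Z, H, N}, right has 1 {E}.
    Root N: left subtree has 2 nodes {Z, H}, right has 0 { }.
      Root Z: left subtree has 0 nodes { }, right has 1 {H}.

F, Q, K, M, H, Z, N, E, A, B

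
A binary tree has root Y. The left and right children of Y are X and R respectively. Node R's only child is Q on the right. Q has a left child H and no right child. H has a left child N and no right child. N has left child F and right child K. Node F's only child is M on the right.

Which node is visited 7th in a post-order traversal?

Q

Post-order visits the left subtree, then the right subtree, then the node.
At Y: go left to X.
  X is a leaf — visit X.
At Y: go right to R.
  At R: no left child.
  At R: go right to Q.
    At Q: go left to H.
      At H: go left to N.
        At N: go left to F.
          At F: no left child.
          At F: go right to M.
            M is a leaf — visit M.
          Visit F.
        At N: go right to K.
          K is a leaf — visit K.
        Visit N.
      At H: no right child.
      Visit H.
    At Q: no right child.
    Visit Q.
  Visit R.
Visit Y.
Full post-order sequence: X, M, F, K, N, H, Q, R, Y.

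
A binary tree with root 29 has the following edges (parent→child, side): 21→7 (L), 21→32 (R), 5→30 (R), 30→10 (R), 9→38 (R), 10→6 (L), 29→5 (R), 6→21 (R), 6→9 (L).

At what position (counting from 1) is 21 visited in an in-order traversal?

In-order visits the left subtree, then the node, then the right subtree.
At 29: no left child.
Visit 29.
At 29: go right to 5.
  At 5: no left child.
  Visit 5.
  At 5: go right to 30.
    At 30: no left child.
    Visit 30.
    At 30: go right to 10.
      At 10: go left to 6.
        At 6: go left to 9.
          At 9: no left child.
          Visit 9.
          At 9: go right to 38.
            38 is a leaf — visit 38.
        Visit 6.
        At 6: go right to 21.
          At 21: go left to 7.
            7 is a leaf — visit 7.
          Visit 21.
          At 21: go right to 32.
            32 is a leaf — visit 32.
      Visit 10.
      At 10: no right child.
Full in-order sequence: 29, 5, 30, 9, 38, 6, 7, 21, 32, 10.

8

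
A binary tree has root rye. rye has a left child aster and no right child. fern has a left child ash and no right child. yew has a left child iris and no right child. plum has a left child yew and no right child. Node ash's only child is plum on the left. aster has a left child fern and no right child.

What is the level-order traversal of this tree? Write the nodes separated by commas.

rye, aster, fern, ash, plum, yew, iris

Level-order visits nodes level by level from the root, left to right within each level.
Level 0: rye
Level 1: aster
Level 2: fern
Level 3: ash
Level 4: plum
Level 5: yew
Level 6: iris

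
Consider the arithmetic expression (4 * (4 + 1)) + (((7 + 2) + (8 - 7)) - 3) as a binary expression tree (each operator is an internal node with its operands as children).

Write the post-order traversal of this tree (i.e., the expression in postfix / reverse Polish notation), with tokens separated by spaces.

Post-order on an expression tree gives postfix notation: for each operator, emit left operand, right operand, then the operator.

4 4 1 + * 7 2 + 8 7 - + 3 - +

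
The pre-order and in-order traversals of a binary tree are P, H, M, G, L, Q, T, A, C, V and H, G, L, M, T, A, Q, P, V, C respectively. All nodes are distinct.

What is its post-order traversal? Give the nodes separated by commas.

The first element of pre-order is the root; it splits in-order into left and right subtrees.
Root P: left subtree has 7 nodes {H, G, L, M, T, A, Q}, right has 2 {V, C}.
  Root H: left subtree has 0 nodes { }, right has 6 {G, L, M, T, A, Q}.
    Root M: left subtree has 2 nodes {G, L}, right has 3 {T, A, Q}.
      Root G: left subtree has 0 nodes { }, right has 1 {L}.
      Root Q: left subtree has 2 nodes {T, A}, right has 0 { }.
        Root T: left subtree has 0 nodes { }, right has 1 {A}.
  Root C: left subtree has 1 node {V}, right has 0 { }.

L, G, A, T, Q, M, H, V, C, P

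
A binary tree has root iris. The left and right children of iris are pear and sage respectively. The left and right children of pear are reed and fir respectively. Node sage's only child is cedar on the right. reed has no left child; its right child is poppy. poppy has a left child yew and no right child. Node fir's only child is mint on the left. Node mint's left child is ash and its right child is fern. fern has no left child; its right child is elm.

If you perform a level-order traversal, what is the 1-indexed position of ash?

10

Level-order visits nodes level by level from the root, left to right within each level.
Level 0: iris
Level 1: pear, sage
Level 2: reed, fir, cedar
Level 3: poppy, mint
Level 4: yew, ash, fern
Level 5: elm
Full level-order sequence: iris, pear, sage, reed, fir, cedar, poppy, mint, yew, ash, fern, elm.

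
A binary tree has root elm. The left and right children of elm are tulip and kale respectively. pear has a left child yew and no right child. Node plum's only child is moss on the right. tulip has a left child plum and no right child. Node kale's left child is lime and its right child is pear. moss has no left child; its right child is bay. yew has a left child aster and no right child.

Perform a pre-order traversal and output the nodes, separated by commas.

Pre-order visits the node, then its left subtree, then its right subtree.
Visit elm.
At elm: go left to tulip.
  Visit tulip.
  At tulip: go left to plum.
    Visit plum.
    At plum: no left child.
    At plum: go right to moss.
      Visit moss.
      At moss: no left child.
      At moss: go right to bay.
        bay is a leaf — visit bay.
  At tulip: no right child.
At elm: go right to kale.
  Visit kale.
  At kale: go left to lime.
    lime is a leaf — visit lime.
  At kale: go right to pear.
    Visit pear.
    At pear: go left to yew.
      Visit yew.
      At yew: go left to aster.
        aster is a leaf — visit aster.
      At yew: no right child.
    At pear: no right child.

elm, tulip, plum, moss, bay, kale, lime, pear, yew, aster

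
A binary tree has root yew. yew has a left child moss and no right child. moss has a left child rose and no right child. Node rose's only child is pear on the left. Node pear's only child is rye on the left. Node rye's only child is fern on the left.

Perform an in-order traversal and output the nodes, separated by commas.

In-order visits the left subtree, then the node, then the right subtree.
At yew: go left to moss.
  At moss: go left to rose.
    At rose: go left to pear.
      At pear: go left to rye.
        At rye: go left to fern.
          fern is a leaf — visit fern.
        Visit rye.
        At rye: no right child.
      Visit pear.
      At pear: no right child.
    Visit rose.
    At rose: no right child.
  Visit moss.
  At moss: no right child.
Visit yew.
At yew: no right child.

fern, rye, pear, rose, moss, yew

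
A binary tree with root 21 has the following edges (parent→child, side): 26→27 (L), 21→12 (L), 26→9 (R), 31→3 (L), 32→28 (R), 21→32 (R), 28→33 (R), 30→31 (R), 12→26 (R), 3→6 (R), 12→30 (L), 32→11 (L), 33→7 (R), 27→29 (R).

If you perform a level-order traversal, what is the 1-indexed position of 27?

9

Level-order visits nodes level by level from the root, left to right within each level.
Level 0: 21
Level 1: 12, 32
Level 2: 30, 26, 11, 28
Level 3: 31, 27, 9, 33
Level 4: 3, 29, 7
Level 5: 6
Full level-order sequence: 21, 12, 32, 30, 26, 11, 28, 31, 27, 9, 33, 3, 29, 7, 6.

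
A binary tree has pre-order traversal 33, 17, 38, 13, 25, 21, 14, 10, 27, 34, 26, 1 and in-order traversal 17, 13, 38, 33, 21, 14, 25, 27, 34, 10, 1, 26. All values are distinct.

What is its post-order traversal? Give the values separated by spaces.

The first element of pre-order is the root; it splits in-order into left and right subtrees.
Root 33: left subtree has 3 nodes {17, 13, 38}, right has 8 {21, 14, 25, 27, 34, 10, 1, 26}.
  Root 17: left subtree has 0 nodes { }, right has 2 {13, 38}.
    Root 38: left subtree has 1 node {13}, right has 0 { }.
  Root 25: left subtree has 2 nodes {21, 14}, right has 5 {27, 34, 10, 1, 26}.
    Root 21: left subtree has 0 nodes { }, right has 1 {14}.
    Root 10: left subtree has 2 nodes {27, 34}, right has 2 {1, 26}.
      Root 27: left subtree has 0 nodes { }, right has 1 {34}.
      Root 26: left subtree has 1 node {1}, right has 0 { }.

13 38 17 14 21 34 27 1 26 10 25 33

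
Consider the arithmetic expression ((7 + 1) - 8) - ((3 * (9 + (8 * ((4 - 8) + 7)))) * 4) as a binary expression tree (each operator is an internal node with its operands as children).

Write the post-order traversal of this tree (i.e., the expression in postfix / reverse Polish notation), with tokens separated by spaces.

7 1 + 8 - 3 9 8 4 8 - 7 + * + * 4 * -

Post-order on an expression tree gives postfix notation: for each operator, emit left operand, right operand, then the operator.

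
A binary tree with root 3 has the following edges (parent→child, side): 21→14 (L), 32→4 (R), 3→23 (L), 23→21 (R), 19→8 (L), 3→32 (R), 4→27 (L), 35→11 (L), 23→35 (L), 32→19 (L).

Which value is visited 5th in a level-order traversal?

21

Level-order visits nodes level by level from the root, left to right within each level.
Level 0: 3
Level 1: 23, 32
Level 2: 35, 21, 19, 4
Level 3: 11, 14, 8, 27
Full level-order sequence: 3, 23, 32, 35, 21, 19, 4, 11, 14, 8, 27.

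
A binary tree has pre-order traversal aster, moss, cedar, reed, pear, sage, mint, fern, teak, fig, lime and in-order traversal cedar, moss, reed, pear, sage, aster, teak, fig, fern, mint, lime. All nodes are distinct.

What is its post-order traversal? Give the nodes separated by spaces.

The first element of pre-order is the root; it splits in-order into left and right subtrees.
Root aster: left subtree has 5 nodes {cedar, moss, reed, pear, sage}, right has 5 {teak, fig, fern, mint, lime}.
  Root moss: left subtree has 1 node {cedar}, right has 3 {reed, pear, sage}.
    Root reed: left subtree has 0 nodes { }, right has 2 {pear, sage}.
      Root pear: left subtree has 0 nodes { }, right has 1 {sage}.
  Root mint: left subtree has 3 nodes {teak, fig, fern}, right has 1 {lime}.
    Root fern: left subtree has 2 nodes {teak, fig}, right has 0 { }.
      Root teak: left subtree has 0 nodes { }, right has 1 {fig}.

cedar sage pear reed moss fig teak fern lime mint aster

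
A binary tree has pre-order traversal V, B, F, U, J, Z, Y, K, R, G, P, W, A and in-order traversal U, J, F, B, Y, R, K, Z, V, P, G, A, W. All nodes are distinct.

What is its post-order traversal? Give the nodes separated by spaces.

The first element of pre-order is the root; it splits in-order into left and right subtrees.
Root V: left subtree has 8 nodes {U, J, F, B, Y, R, K, Z}, right has 4 {P, G, A, W}.
  Root B: left subtree has 3 nodes {U, J, F}, right has 4 {Y, R, K, Z}.
    Root F: left subtree has 2 nodes {U, J}, right has 0 { }.
      Root U: left subtree has 0 nodes { }, right has 1 {J}.
    Root Z: left subtree has 3 nodes {Y, R, K}, right has 0 { }.
      Root Y: left subtree has 0 nodes { }, right has 2 {R, K}.
        Root K: left subtree has 1 node {R}, right has 0 { }.
  Root G: left subtree has 1 node {P}, right has 2 {A, W}.
    Root W: left subtree has 1 node {A}, right has 0 { }.

J U F R K Y Z B P A W G V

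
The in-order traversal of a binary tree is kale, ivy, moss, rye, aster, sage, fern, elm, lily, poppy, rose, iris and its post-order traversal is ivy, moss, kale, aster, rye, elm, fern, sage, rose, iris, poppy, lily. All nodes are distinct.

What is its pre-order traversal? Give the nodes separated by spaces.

The last element of post-order is the root; it splits in-order into left and right subtrees.
Root lily: left subtree has 8 nodes {kale, ivy, moss, rye, aster, sage, fern, elm}, right has 3 {poppy, rose, iris}.
  Root sage: left subtree has 5 nodes {kale, ivy, moss, rye, aster}, right has 2 {fern, elm}.
    Root rye: left subtree has 3 nodes {kale, ivy, moss}, right has 1 {aster}.
      Root kale: left subtree has 0 nodes { }, right has 2 {ivy, moss}.
        Root moss: left subtree has 1 node {ivy}, right has 0 { }.
    Root fern: left subtree has 0 nodes { }, right has 1 {elm}.
  Root poppy: left subtree has 0 nodes { }, right has 2 {rose, iris}.
    Root iris: left subtree has 1 node {rose}, right has 0 { }.

lily sage rye kale moss ivy aster fern elm poppy iris rose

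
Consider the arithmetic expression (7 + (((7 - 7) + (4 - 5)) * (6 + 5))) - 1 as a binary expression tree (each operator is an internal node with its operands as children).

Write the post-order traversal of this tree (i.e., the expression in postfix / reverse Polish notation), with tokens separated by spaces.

Post-order on an expression tree gives postfix notation: for each operator, emit left operand, right operand, then the operator.

7 7 7 - 4 5 - + 6 5 + * + 1 -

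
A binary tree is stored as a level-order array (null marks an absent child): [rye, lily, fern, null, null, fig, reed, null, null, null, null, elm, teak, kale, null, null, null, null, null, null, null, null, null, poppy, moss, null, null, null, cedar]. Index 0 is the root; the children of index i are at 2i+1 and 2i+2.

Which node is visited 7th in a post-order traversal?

Post-order visits the left subtree, then the right subtree, then the node.
At rye: go left to lily.
  lily is a leaf — visit lily.
At rye: go right to fern.
  At fern: go left to fig.
    At fig: go left to elm.
      At elm: go left to poppy.
        poppy is a leaf — visit poppy.
      At elm: go right to moss.
        moss is a leaf — visit moss.
      Visit elm.
    At fig: go right to teak.
      teak is a leaf — visit teak.
    Visit fig.
  At fern: go right to reed.
    At reed: go left to kale.
      At kale: no left child.
      At kale: go right to cedar.
        cedar is a leaf — visit cedar.
      Visit kale.
    At reed: no right child.
    Visit reed.
  Visit fern.
Visit rye.
Full post-order sequence: lily, poppy, moss, elm, teak, fig, cedar, kale, reed, fern, rye.

cedar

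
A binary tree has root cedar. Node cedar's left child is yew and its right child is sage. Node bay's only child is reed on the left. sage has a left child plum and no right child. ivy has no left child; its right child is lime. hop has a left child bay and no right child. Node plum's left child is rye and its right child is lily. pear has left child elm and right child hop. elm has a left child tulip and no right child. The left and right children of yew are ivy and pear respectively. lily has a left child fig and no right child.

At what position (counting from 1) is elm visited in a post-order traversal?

Post-order visits the left subtree, then the right subtree, then the node.
At cedar: go left to yew.
  At yew: go left to ivy.
    At ivy: no left child.
    At ivy: go right to lime.
      lime is a leaf — visit lime.
    Visit ivy.
  At yew: go right to pear.
    At pear: go left to elm.
      At elm: go left to tulip.
        tulip is a leaf — visit tulip.
      At elm: no right child.
      Visit elm.
    At pear: go right to hop.
      At hop: go left to bay.
        At bay: go left to reed.
          reed is a leaf — visit reed.
        At bay: no right child.
        Visit bay.
      At hop: no right child.
      Visit hop.
    Visit pear.
  Visit yew.
At cedar: go right to sage.
  At sage: go left to plum.
    At plum: go left to rye.
      rye is a leaf — visit rye.
    At plum: go right to lily.
      At lily: go left to fig.
        fig is a leaf — visit fig.
      At lily: no right child.
      Visit lily.
    Visit plum.
  At sage: no right child.
  Visit sage.
Visit cedar.
Full post-order sequence: lime, ivy, tulip, elm, reed, bay, hop, pear, yew, rye, fig, lily, plum, sage, cedar.

4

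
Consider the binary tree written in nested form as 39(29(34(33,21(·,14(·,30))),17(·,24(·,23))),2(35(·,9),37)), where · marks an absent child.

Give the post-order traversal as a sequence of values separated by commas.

Post-order visits the left subtree, then the right subtree, then the node.
At 39: go left to 29.
  At 29: go left to 34.
    At 34: go left to 33.
      33 is a leaf — visit 33.
    At 34: go right to 21.
      At 21: no left child.
      At 21: go right to 14.
        At 14: no left child.
        At 14: go right to 30.
          30 is a leaf — visit 30.
        Visit 14.
      Visit 21.
    Visit 34.
  At 29: go right to 17.
    At 17: no left child.
    At 17: go right to 24.
      At 24: no left child.
      At 24: go right to 23.
        23 is a leaf — visit 23.
      Visit 24.
    Visit 17.
  Visit 29.
At 39: go right to 2.
  At 2: go left to 35.
    At 35: no left child.
    At 35: go right to 9.
      9 is a leaf — visit 9.
    Visit 35.
  At 2: go right to 37.
    37 is a leaf — visit 37.
  Visit 2.
Visit 39.

33, 30, 14, 21, 34, 23, 24, 17, 29, 9, 35, 37, 2, 39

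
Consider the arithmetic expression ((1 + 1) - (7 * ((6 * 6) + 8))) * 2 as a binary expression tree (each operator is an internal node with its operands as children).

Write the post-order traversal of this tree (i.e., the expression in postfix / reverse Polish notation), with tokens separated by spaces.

Post-order on an expression tree gives postfix notation: for each operator, emit left operand, right operand, then the operator.

1 1 + 7 6 6 * 8 + * - 2 *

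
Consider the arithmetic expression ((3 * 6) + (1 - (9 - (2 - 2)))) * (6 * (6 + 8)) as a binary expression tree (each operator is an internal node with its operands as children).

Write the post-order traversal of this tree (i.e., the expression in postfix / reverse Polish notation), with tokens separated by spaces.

3 6 * 1 9 2 2 - - - + 6 6 8 + * *

Post-order on an expression tree gives postfix notation: for each operator, emit left operand, right operand, then the operator.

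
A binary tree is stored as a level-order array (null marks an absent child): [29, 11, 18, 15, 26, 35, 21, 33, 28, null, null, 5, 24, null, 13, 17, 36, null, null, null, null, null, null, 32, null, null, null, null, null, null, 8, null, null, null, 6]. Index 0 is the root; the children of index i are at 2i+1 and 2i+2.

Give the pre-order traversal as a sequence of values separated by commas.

Pre-order visits the node, then its left subtree, then its right subtree.
Visit 29.
At 29: go left to 11.
  Visit 11.
  At 11: go left to 15.
    Visit 15.
    At 15: go left to 33.
      Visit 33.
      At 33: go left to 17.
        17 is a leaf — visit 17.
      At 33: go right to 36.
        Visit 36.
        At 36: no left child.
        At 36: go right to 6.
          6 is a leaf — visit 6.
    At 15: go right to 28.
      28 is a leaf — visit 28.
  At 11: go right to 26.
    26 is a leaf — visit 26.
At 29: go right to 18.
  Visit 18.
  At 18: go left to 35.
    Visit 35.
    At 35: go left to 5.
      Visit 5.
      At 5: go left to 32.
        32 is a leaf — visit 32.
      At 5: no right child.
    At 35: go right to 24.
      24 is a leaf — visit 24.
  At 18: go right to 21.
    Visit 21.
    At 21: no left child.
    At 21: go right to 13.
      Visit 13.
      At 13: no left child.
      At 13: go right to 8.
        8 is a leaf — visit 8.

29, 11, 15, 33, 17, 36, 6, 28, 26, 18, 35, 5, 32, 24, 21, 13, 8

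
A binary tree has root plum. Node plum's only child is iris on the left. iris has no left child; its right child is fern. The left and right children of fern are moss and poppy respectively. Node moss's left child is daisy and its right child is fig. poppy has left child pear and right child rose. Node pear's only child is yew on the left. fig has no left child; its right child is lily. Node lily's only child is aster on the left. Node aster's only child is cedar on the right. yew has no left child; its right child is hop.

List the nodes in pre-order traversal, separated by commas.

Pre-order visits the node, then its left subtree, then its right subtree.
Visit plum.
At plum: go left to iris.
  Visit iris.
  At iris: no left child.
  At iris: go right to fern.
    Visit fern.
    At fern: go left to moss.
      Visit moss.
      At moss: go left to daisy.
        daisy is a leaf — visit daisy.
      At moss: go right to fig.
        Visit fig.
        At fig: no left child.
        At fig: go right to lily.
          Visit lily.
          At lily: go left to aster.
            Visit aster.
            At aster: no left child.
            At aster: go right to cedar.
              cedar is a leaf — visit cedar.
          At lily: no right child.
    At fern: go right to poppy.
      Visit poppy.
      At poppy: go left to pear.
        Visit pear.
        At pear: go left to yew.
          Visit yew.
          At yew: no left child.
          At yew: go right to hop.
            hop is a leaf — visit hop.
        At pear: no right child.
      At poppy: go right to rose.
        rose is a leaf — visit rose.
At plum: no right child.

plum, iris, fern, moss, daisy, fig, lily, aster, cedar, poppy, pear, yew, hop, rose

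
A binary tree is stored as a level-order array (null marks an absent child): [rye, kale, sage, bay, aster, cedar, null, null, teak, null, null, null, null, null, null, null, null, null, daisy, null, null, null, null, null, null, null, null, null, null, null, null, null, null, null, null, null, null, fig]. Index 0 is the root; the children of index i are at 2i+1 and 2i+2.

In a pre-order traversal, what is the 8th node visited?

Pre-order visits the node, then its left subtree, then its right subtree.
Visit rye.
At rye: go left to kale.
  Visit kale.
  At kale: go left to bay.
    Visit bay.
    At bay: no left child.
    At bay: go right to teak.
      Visit teak.
      At teak: no left child.
      At teak: go right to daisy.
        Visit daisy.
        At daisy: go left to fig.
          fig is a leaf — visit fig.
        At daisy: no right child.
  At kale: go right to aster.
    aster is a leaf — visit aster.
At rye: go right to sage.
  Visit sage.
  At sage: go left to cedar.
    cedar is a leaf — visit cedar.
  At sage: no right child.
Full pre-order sequence: rye, kale, bay, teak, daisy, fig, aster, sage, cedar.

sage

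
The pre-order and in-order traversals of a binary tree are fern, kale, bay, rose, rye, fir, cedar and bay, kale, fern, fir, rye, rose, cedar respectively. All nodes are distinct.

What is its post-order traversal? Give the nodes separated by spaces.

The first element of pre-order is the root; it splits in-order into left and right subtrees.
Root fern: left subtree has 2 nodes {bay, kale}, right has 4 {fir, rye, rose, cedar}.
  Root kale: left subtree has 1 node {bay}, right has 0 { }.
  Root rose: left subtree has 2 nodes {fir, rye}, right has 1 {cedar}.
    Root rye: left subtree has 1 node {fir}, right has 0 { }.

bay kale fir rye cedar rose fern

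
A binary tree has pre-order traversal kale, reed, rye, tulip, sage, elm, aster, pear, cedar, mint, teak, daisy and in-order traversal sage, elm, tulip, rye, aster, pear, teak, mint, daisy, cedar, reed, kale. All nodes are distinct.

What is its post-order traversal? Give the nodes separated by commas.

elm, sage, tulip, teak, daisy, mint, cedar, pear, aster, rye, reed, kale

The first element of pre-order is the root; it splits in-order into left and right subtrees.
Root kale: left subtree has 11 nodes {sage, elm, tulip, rye, aster, pear, teak, mint, daisy, cedar, reed}, right has 0 { }.
  Root reed: left subtree has 10 nodes {sage, elm, tulip, rye, aster, pear, teak, mint, daisy, cedar}, right has 0 { }.
    Root rye: left subtree has 3 nodes {sage, elm, tulip}, right has 6 {aster, pear, teak, mint, daisy, cedar}.
      Root tulip: left subtree has 2 nodes {sage, elm}, right has 0 { }.
        Root sage: left subtree has 0 nodes { }, right has 1 {elm}.
      Root aster: left subtree has 0 nodes { }, right has 5 {pear, teak, mint, daisy, cedar}.
        Root pear: left subtree has 0 nodes { }, right has 4 {teak, mint, daisy, cedar}.
          Root cedar: left subtree has 3 nodes {teak, mint, daisy}, right has 0 { }.
            Root mint: left subtree has 1 node {teak}, right has 1 {daisy}.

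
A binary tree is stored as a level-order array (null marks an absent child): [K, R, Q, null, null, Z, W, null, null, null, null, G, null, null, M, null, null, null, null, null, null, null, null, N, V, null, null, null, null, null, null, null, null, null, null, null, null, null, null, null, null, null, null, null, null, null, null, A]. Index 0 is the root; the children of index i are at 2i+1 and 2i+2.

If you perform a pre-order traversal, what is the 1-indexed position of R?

Pre-order visits the node, then its left subtree, then its right subtree.
Visit K.
At K: go left to R.
  R is a leaf — visit R.
At K: go right to Q.
  Visit Q.
  At Q: go left to Z.
    Visit Z.
    At Z: go left to G.
      Visit G.
      At G: go left to N.
        Visit N.
        At N: go left to A.
          A is a leaf — visit A.
        At N: no right child.
      At G: go right to V.
        V is a leaf — visit V.
    At Z: no right child.
  At Q: go right to W.
    Visit W.
    At W: no left child.
    At W: go right to M.
      M is a leaf — visit M.
Full pre-order sequence: K, R, Q, Z, G, N, A, V, W, M.

2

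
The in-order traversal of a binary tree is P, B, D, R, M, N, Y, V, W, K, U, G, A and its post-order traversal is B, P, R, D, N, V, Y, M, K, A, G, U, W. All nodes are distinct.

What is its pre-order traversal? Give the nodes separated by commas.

W, M, D, P, B, R, Y, N, V, U, K, G, A

The last element of post-order is the root; it splits in-order into left and right subtrees.
Root W: left subtree has 8 nodes {P, B, D, R, M, N, Y, V}, right has 4 {K, U, G, A}.
  Root M: left subtree has 4 nodes {P, B, D, R}, right has 3 {N, Y, V}.
    Root D: left subtree has 2 nodes {P, B}, right has 1 {R}.
      Root P: left subtree has 0 nodes { }, right has 1 {B}.
    Root Y: left subtree has 1 node {N}, right has 1 {V}.
  Root U: left subtree has 1 node {K}, right has 2 {G, A}.
    Root G: left subtree has 0 nodes { }, right has 1 {A}.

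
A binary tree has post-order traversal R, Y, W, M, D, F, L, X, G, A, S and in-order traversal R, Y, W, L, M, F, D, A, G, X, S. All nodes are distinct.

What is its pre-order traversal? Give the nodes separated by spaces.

The last element of post-order is the root; it splits in-order into left and right subtrees.
Root S: left subtree has 10 nodes {R, Y, W, L, M, F, D, A, G, X}, right has 0 { }.
  Root A: left subtree has 7 nodes {R, Y, W, L, M, F, D}, right has 2 {G, X}.
    Root L: left subtree has 3 nodes {R, Y, W}, right has 3 {M, F, D}.
      Root W: left subtree has 2 nodes {R, Y}, right has 0 { }.
        Root Y: left subtree has 1 node {R}, right has 0 { }.
      Root F: left subtree has 1 node {M}, right has 1 {D}.
    Root G: left subtree has 0 nodes { }, right has 1 {X}.

S A L W Y R F M D G X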